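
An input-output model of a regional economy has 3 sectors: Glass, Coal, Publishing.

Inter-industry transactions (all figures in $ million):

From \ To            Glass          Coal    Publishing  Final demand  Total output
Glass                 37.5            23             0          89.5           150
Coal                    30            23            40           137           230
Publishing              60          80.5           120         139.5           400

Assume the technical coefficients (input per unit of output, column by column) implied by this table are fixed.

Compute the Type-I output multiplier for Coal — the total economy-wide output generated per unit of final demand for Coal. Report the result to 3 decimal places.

Technical coefficients a_ij = z_ij / X_j:
  a_11 = 37.5/150 = 0.25, a_21 = 30/150 = 0.20, a_31 = 60/150 = 0.40
  a_12 = 23/230 = 0.10, a_22 = 23/230 = 0.10, a_32 = 80.5/230 = 0.35
  a_13 = 0/400 = 0.00, a_23 = 40/400 = 0.10, a_33 = 120/400 = 0.30
I − A =
  [   0.75    -0.10     0.00]
  [  -0.20     0.90    -0.10]
  [  -0.40    -0.35     0.70]
Cofactors of I−A, C_ij = (−1)^(i+j)·(minor ij) (rows/columns in the sector order above):
  C_11 = (0.90)(0.70) − (-0.10)(-0.35) = 0.5950
  C_12 = −[(-0.20)(0.70) − (-0.10)(-0.40)] = 0.1800
  C_13 = (-0.20)(-0.35) − (0.90)(-0.40) = 0.4300
  C_21 = −[(-0.10)(0.70) − (0.00)(-0.35)] = 0.0700
  C_22 = (0.75)(0.70) − (0.00)(-0.40) = 0.5250
  C_23 = −[(0.75)(-0.35) − (-0.10)(-0.40)] = 0.3025
  C_31 = (-0.10)(-0.10) − (0.00)(0.90) = 0.0100
  C_32 = −[(0.75)(-0.10) − (0.00)(-0.20)] = 0.0750
  C_33 = (0.75)(0.90) − (-0.10)(-0.20) = 0.6550
det(I−A) = Σ_j (I−A)_1j·C_1j = (0.75)(0.5950) + (-0.10)(0.1800) + (0.00)(0.4300) = 0.42825
adj(I−A) = Cᵀ =
  [ 0.5950   0.0700   0.0100]
  [ 0.1800   0.5250   0.0750]
  [ 0.4300   0.3025   0.6550]
(I − A)⁻¹ = adj(I−A) / det(I−A) ≈
  [   1.3894     0.1635     0.0234]
  [   0.4203     1.2259     0.1751]
  [   1.0041     0.7064     1.5295]
The output multiplier for sector j is the column-j sum of the Leontief inverse (I − A)⁻¹ = adj(I−A) / det(I−A).
Column 2 of adj(I−A): (0.0700, 0.5250, 0.3025); det(I−A) = 0.42825.
m_2 = (0.0700 + 0.5250 + 0.3025) / 0.42825 = 0.8975 / 0.42825 ≈ 2.096.

m_2 = 2.096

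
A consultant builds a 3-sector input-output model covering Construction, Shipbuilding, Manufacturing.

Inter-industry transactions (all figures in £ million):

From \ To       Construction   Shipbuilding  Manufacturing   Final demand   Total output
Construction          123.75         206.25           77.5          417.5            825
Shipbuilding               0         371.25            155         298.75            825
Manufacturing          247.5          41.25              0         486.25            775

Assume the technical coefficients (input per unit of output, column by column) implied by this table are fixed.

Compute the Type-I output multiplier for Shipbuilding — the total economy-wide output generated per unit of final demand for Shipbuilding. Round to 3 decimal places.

m_2 = 2.789

Technical coefficients a_ij = z_ij / X_j:
  a_11 = 123.75/825 = 0.15, a_21 = 0/825 = 0.00, a_31 = 247.5/825 = 0.30
  a_12 = 206.25/825 = 0.25, a_22 = 371.25/825 = 0.45, a_32 = 41.25/825 = 0.05
  a_13 = 77.5/775 = 0.10, a_23 = 155/775 = 0.20, a_33 = 0/775 = 0.00
I − A =
  [   0.85    -0.25    -0.10]
  [   0.00     0.55    -0.20]
  [  -0.30    -0.05     1.00]
Cofactors of I−A, C_ij = (−1)^(i+j)·(minor ij) (rows/columns in the sector order above):
  C_11 = (0.55)(1.00) − (-0.20)(-0.05) = 0.5400
  C_12 = −[(0.00)(1.00) − (-0.20)(-0.30)] = 0.0600
  C_13 = (0.00)(-0.05) − (0.55)(-0.30) = 0.1650
  C_21 = −[(-0.25)(1.00) − (-0.10)(-0.05)] = 0.2550
  C_22 = (0.85)(1.00) − (-0.10)(-0.30) = 0.8200
  C_23 = −[(0.85)(-0.05) − (-0.25)(-0.30)] = 0.1175
  C_31 = (-0.25)(-0.20) − (-0.10)(0.55) = 0.1050
  C_32 = −[(0.85)(-0.20) − (-0.10)(0.00)] = 0.1700
  C_33 = (0.85)(0.55) − (-0.25)(0.00) = 0.4675
det(I−A) = Σ_j (I−A)_1j·C_1j = (0.85)(0.5400) + (-0.25)(0.0600) + (-0.10)(0.1650) = 0.4275
adj(I−A) = Cᵀ =
  [ 0.5400   0.2550   0.1050]
  [ 0.0600   0.8200   0.1700]
  [ 0.1650   0.1175   0.4675]
(I − A)⁻¹ = adj(I−A) / det(I−A) ≈
  [   1.2632     0.5965     0.2456]
  [   0.1404     1.9181     0.3977]
  [   0.3860     0.2749     1.0936]
The output multiplier for sector j is the column-j sum of the Leontief inverse (I − A)⁻¹ = adj(I−A) / det(I−A).
Column 2 of adj(I−A): (0.2550, 0.8200, 0.1175); det(I−A) = 0.4275.
m_2 = (0.2550 + 0.8200 + 0.1175) / 0.4275 = 1.1925 / 0.4275 ≈ 2.789.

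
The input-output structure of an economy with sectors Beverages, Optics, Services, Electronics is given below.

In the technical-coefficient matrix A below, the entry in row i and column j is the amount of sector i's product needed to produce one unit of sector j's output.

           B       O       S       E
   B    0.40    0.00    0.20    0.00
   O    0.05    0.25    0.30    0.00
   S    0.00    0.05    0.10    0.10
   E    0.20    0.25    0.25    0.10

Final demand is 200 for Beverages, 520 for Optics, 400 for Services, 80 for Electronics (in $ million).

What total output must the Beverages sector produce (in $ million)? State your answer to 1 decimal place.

x_B = 522.4

I − A =
  [   0.60     0.00    -0.20     0.00]
  [  -0.05     0.75    -0.30     0.00]
  [   0.00    -0.05     0.90    -0.10]
  [  -0.20    -0.25    -0.25     0.90]
Compute the cofactors C_ij = (−1)^(i+j)·(3×3 minor ij) of I−A; the adjugate is their transpose:
adj(I−A) = Cᵀ =
  [ 0.567750   0.014000   0.135000   0.015000]
  [ 0.045250   0.467000   0.171000   0.019000]
  [ 0.018500   0.042000   0.405000   0.045000]
  [ 0.143875   0.144500   0.190000   0.395500]
det(I−A) = Σ_j (I−A)_1j·C_1j = (0.60)(0.567750) + (0.00)(0.045250) + (-0.20)(0.018500) + (0.00)(0.143875) = 0.33695
(I − A)⁻¹ = adj(I−A) / det(I−A) ≈
  [   1.6850     0.0415     0.4007     0.0445]
  [   0.1343     1.3860     0.5075     0.0564]
  [   0.0549     0.1246     1.2020     0.1336]
  [   0.4270     0.4288     0.5639     1.1738]
x = (I − A)⁻¹ d = adj(I−A)·d / det(I−A), with det(I−A) = 0.33695:
  x_B = (0.567750·200 + 0.014000·520 + 0.135000·400 + 0.015000·80) / 0.33695 = 176.03 / 0.33695 ≈ 522.4
  x_O = (0.045250·200 + 0.467000·520 + 0.171000·400 + 0.019000·80) / 0.33695 = 321.81 / 0.33695 ≈ 955.1
  x_S = (0.018500·200 + 0.042000·520 + 0.405000·400 + 0.045000·80) / 0.33695 = 191.14 / 0.33695 ≈ 567.3
  x_E = (0.143875·200 + 0.144500·520 + 0.190000·400 + 0.395500·80) / 0.33695 = 211.555 / 0.33695 ≈ 627.9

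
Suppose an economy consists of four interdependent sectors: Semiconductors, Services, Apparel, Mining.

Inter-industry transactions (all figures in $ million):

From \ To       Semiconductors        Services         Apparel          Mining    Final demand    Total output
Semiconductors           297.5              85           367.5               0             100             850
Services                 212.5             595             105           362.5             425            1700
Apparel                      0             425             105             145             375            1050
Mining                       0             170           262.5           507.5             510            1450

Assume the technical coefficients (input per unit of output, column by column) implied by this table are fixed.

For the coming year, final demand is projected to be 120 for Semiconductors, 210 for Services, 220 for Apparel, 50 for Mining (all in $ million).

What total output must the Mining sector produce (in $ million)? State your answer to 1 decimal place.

x_4 = 380.0

Technical coefficients a_ij = z_ij / X_j:
  a_11 = 297.5/850 = 0.35, a_21 = 212.5/850 = 0.25, a_31 = 0/850 = 0.00, a_41 = 0/850 = 0.00
  a_12 = 85/1700 = 0.05, a_22 = 595/1700 = 0.35, a_32 = 425/1700 = 0.25, a_42 = 170/1700 = 0.10
  a_13 = 367.5/1050 = 0.35, a_23 = 105/1050 = 0.10, a_33 = 105/1050 = 0.10, a_43 = 262.5/1050 = 0.25
  a_14 = 0/1450 = 0.00, a_24 = 362.5/1450 = 0.25, a_34 = 145/1450 = 0.10, a_44 = 507.5/1450 = 0.35
I − A =
  [   0.65    -0.05    -0.35     0.00]
  [  -0.25     0.65    -0.10    -0.25]
  [   0.00    -0.25     0.90    -0.10]
  [   0.00    -0.10    -0.25     0.65]
Compute the cofactors C_ij = (−1)^(i+j)·(3×3 minor ij) of I−A; the adjugate is their transpose:
adj(I−A) = Cᵀ =
  [ 0.308625   0.088375   0.145500   0.056375]
  [ 0.140000   0.364000   0.139750   0.161500]
  [ 0.043125   0.112125   0.250250   0.081625]
  [ 0.038125   0.099125   0.117750   0.330875]
det(I−A) = Σ_j (I−A)_1j·C_1j = (0.65)(0.308625) + (-0.05)(0.140000) + (-0.35)(0.043125) + (0.00)(0.038125) = 0.1785125
(I − A)⁻¹ = adj(I−A) / det(I−A) ≈
  [   1.7289     0.4951     0.8151     0.3158]
  [   0.7843     2.0391     0.7829     0.9047]
  [   0.2416     0.6281     1.4019     0.4573]
  [   0.2136     0.5553     0.6596     1.8535]
x = (I − A)⁻¹ d = adj(I−A)·d / det(I−A), with det(I−A) = 0.1785125:
  x_1 = (0.308625·120 + 0.088375·210 + 0.145500·220 + 0.056375·50) / 0.1785125 = 90.4225 / 0.1785125 ≈ 506.5
  x_2 = (0.140000·120 + 0.364000·210 + 0.139750·220 + 0.161500·50) / 0.1785125 = 132.06 / 0.1785125 ≈ 739.8
  x_3 = (0.043125·120 + 0.112125·210 + 0.250250·220 + 0.081625·50) / 0.1785125 = 87.8575 / 0.1785125 ≈ 492.2
  x_4 = (0.038125·120 + 0.099125·210 + 0.117750·220 + 0.330875·50) / 0.1785125 = 67.84 / 0.1785125 ≈ 380.0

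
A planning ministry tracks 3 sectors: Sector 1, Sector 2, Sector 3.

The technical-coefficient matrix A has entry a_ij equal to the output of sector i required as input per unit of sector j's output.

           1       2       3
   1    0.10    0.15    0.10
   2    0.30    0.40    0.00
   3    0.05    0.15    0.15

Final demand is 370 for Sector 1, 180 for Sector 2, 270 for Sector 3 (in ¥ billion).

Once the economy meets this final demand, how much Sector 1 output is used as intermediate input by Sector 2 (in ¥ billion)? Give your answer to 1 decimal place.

z_12 = 86.8

I − A =
  [   0.90    -0.15    -0.10]
  [  -0.30     0.60     0.00]
  [  -0.05    -0.15     0.85]
Cofactors of I−A, C_ij = (−1)^(i+j)·(minor ij) (rows/columns in the sector order above):
  C_11 = (0.60)(0.85) − (0.00)(-0.15) = 0.5100
  C_12 = −[(-0.30)(0.85) − (0.00)(-0.05)] = 0.2550
  C_13 = (-0.30)(-0.15) − (0.60)(-0.05) = 0.0750
  C_21 = −[(-0.15)(0.85) − (-0.10)(-0.15)] = 0.1425
  C_22 = (0.90)(0.85) − (-0.10)(-0.05) = 0.7600
  C_23 = −[(0.90)(-0.15) − (-0.15)(-0.05)] = 0.1425
  C_31 = (-0.15)(0.00) − (-0.10)(0.60) = 0.0600
  C_32 = −[(0.90)(0.00) − (-0.10)(-0.30)] = 0.0300
  C_33 = (0.90)(0.60) − (-0.15)(-0.30) = 0.4950
det(I−A) = Σ_j (I−A)_1j·C_1j = (0.90)(0.5100) + (-0.15)(0.2550) + (-0.10)(0.0750) = 0.41325
adj(I−A) = Cᵀ =
  [ 0.5100   0.1425   0.0600]
  [ 0.2550   0.7600   0.0300]
  [ 0.0750   0.1425   0.4950]
(I − A)⁻¹ = adj(I−A) / det(I−A) ≈
  [   1.2341     0.3448     0.1452]
  [   0.6171     1.8391     0.0726]
  [   0.1815     0.3448     1.1978]
First solve x = (I − A)⁻¹ d = adj(I−A)·d / det(I−A); in particular x_2 = (0.2550·370 + 0.7600·180 + 0.0300·270) / 0.41325 = 239.25 / 0.41325 ≈ 578.947.
Intermediate flow from 1 to 2: z_12 = a_12 · x_2 = 0.15 × 239.25 / 0.41325 = 35.8875 / 0.41325 ≈ 86.8.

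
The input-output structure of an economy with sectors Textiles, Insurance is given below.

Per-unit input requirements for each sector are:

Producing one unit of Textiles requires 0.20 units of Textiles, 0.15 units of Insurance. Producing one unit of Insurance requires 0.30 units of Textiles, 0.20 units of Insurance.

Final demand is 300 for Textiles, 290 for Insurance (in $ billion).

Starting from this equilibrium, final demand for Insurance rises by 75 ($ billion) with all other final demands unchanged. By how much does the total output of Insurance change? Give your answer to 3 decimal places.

Δx_I = 100.840

I − A =
  [   0.80    -0.30]
  [  -0.15     0.80]
det(I−A) = (0.80)(0.80) − (-0.30)(-0.15) = 0.5950
adj(I−A) = [[0.80, 0.30], [0.15, 0.80]]
(I − A)⁻¹ = adj(I−A) / det(I−A) ≈
  [   1.3445     0.5042]
  [   0.2521     1.3445]
Δx = (I − A)⁻¹ Δd with Δd having +75 in the Insurance component and 0 elsewhere.
So Δx_I = L_II · (+75), where L_II = adj(I−A)_II / det(I−A) = 0.80 / 0.5950.
Δx_I = 0.80 × (+75) / 0.5950 = 60.00 / 0.5950 ≈ 100.840.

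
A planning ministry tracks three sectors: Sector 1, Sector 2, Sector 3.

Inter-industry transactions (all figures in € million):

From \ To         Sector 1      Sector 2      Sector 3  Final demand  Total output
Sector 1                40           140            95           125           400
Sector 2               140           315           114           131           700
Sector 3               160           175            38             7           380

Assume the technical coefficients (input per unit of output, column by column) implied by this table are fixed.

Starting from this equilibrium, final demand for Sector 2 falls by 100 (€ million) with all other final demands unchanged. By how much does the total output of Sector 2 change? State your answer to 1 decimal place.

Technical coefficients a_ij = z_ij / X_j:
  a_11 = 40/400 = 0.10, a_21 = 140/400 = 0.35, a_31 = 160/400 = 0.40
  a_12 = 140/700 = 0.20, a_22 = 315/700 = 0.45, a_32 = 175/700 = 0.25
  a_13 = 95/380 = 0.25, a_23 = 114/380 = 0.30, a_33 = 38/380 = 0.10
I − A =
  [   0.90    -0.20    -0.25]
  [  -0.35     0.55    -0.30]
  [  -0.40    -0.25     0.90]
Cofactors of I−A, C_ij = (−1)^(i+j)·(minor ij) (rows/columns in the sector order above):
  C_11 = (0.55)(0.90) − (-0.30)(-0.25) = 0.4200
  C_12 = −[(-0.35)(0.90) − (-0.30)(-0.40)] = 0.4350
  C_13 = (-0.35)(-0.25) − (0.55)(-0.40) = 0.3075
  C_21 = −[(-0.20)(0.90) − (-0.25)(-0.25)] = 0.2425
  C_22 = (0.90)(0.90) − (-0.25)(-0.40) = 0.7100
  C_23 = −[(0.90)(-0.25) − (-0.20)(-0.40)] = 0.3050
  C_31 = (-0.20)(-0.30) − (-0.25)(0.55) = 0.1975
  C_32 = −[(0.90)(-0.30) − (-0.25)(-0.35)] = 0.3575
  C_33 = (0.90)(0.55) − (-0.20)(-0.35) = 0.4250
det(I−A) = Σ_j (I−A)_1j·C_1j = (0.90)(0.4200) + (-0.20)(0.4350) + (-0.25)(0.3075) = 0.214125
adj(I−A) = Cᵀ =
  [ 0.4200   0.2425   0.1975]
  [ 0.4350   0.7100   0.3575]
  [ 0.3075   0.3050   0.4250]
(I − A)⁻¹ = adj(I−A) / det(I−A) ≈
  [   1.9615     1.1325     0.9224]
  [   2.0315     3.3158     1.6696]
  [   1.4361     1.4244     1.9848]
Δx = (I − A)⁻¹ Δd with Δd having -100 in the Sector 2 component and 0 elsewhere.
So Δx_2 = L_22 · (-100), where L_22 = adj(I−A)_22 / det(I−A) = 0.7100 / 0.214125.
Δx_2 = 0.7100 × (-100) / 0.214125 = -71.00 / 0.214125 ≈ -331.6.

Δx_2 = -331.6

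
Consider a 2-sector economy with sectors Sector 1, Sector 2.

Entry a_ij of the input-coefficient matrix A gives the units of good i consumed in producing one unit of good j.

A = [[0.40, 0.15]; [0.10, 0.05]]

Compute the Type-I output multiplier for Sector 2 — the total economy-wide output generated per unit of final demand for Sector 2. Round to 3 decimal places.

m_2 = 1.351

I − A =
  [   0.60    -0.15]
  [  -0.10     0.95]
det(I−A) = (0.60)(0.95) − (-0.15)(-0.10) = 0.5550
adj(I−A) = [[0.95, 0.15], [0.10, 0.60]]
(I − A)⁻¹ = adj(I−A) / det(I−A) ≈
  [   1.7117     0.2703]
  [   0.1802     1.0811]
The output multiplier for sector j is the column-j sum of the Leontief inverse (I − A)⁻¹ = adj(I−A) / det(I−A).
Column 2 of adj(I−A): (0.15, 0.60); det(I−A) = 0.5550.
m_2 = (0.15 + 0.60) / 0.5550 = 0.75 / 0.5550 ≈ 1.351.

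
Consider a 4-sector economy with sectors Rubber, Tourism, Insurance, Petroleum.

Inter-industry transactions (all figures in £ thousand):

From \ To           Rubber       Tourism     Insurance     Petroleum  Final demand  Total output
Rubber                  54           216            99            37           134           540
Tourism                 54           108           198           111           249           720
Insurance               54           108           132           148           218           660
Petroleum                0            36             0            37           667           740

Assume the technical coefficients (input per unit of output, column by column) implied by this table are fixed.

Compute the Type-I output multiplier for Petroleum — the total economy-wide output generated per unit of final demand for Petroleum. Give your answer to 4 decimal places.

Technical coefficients a_ij = z_ij / X_j:
  a_RR = 54/540 = 0.10, a_TR = 54/540 = 0.10, a_IR = 54/540 = 0.10, a_PR = 0/540 = 0.00
  a_RT = 216/720 = 0.30, a_TT = 108/720 = 0.15, a_IT = 108/720 = 0.15, a_PT = 36/720 = 0.05
  a_RI = 99/660 = 0.15, a_TI = 198/660 = 0.30, a_II = 132/660 = 0.20, a_PI = 0/660 = 0.00
  a_RP = 37/740 = 0.05, a_TP = 111/740 = 0.15, a_IP = 148/740 = 0.20, a_PP = 37/740 = 0.05
I − A =
  [   0.90    -0.30    -0.15    -0.05]
  [  -0.10     0.85    -0.30    -0.15]
  [  -0.10    -0.15     0.80    -0.20]
  [   0.00    -0.05     0.00     0.95]
Compute the cofactors C_ij = (−1)^(i+j)·(3×3 minor ij) of I−A; the adjugate is their transpose:
adj(I−A) = Cᵀ =
  [ 0.594250   0.252875   0.206250   0.114625]
  [ 0.104500   0.669750   0.270750   0.168250]
  [ 0.095250   0.166000   0.691250   0.176750]
  [ 0.005500   0.035250   0.014250   0.523500]
det(I−A) = Σ_j (I−A)_1j·C_1j = (0.90)(0.594250) + (-0.30)(0.104500) + (-0.15)(0.095250) + (-0.05)(0.005500) = 0.4889125
(I − A)⁻¹ = adj(I−A) / det(I−A) ≈
  [   1.21545     0.51722     0.42185     0.23445]
  [   0.21374     1.36988     0.55378     0.34413]
  [   0.19482     0.33953     1.41385     0.36152]
  [   0.01125     0.07210     0.02915     1.07074]
The output multiplier for sector j is the column-j sum of the Leontief inverse (I − A)⁻¹ = adj(I−A) / det(I−A).
Column P of adj(I−A): (0.114625, 0.168250, 0.176750, 0.523500); det(I−A) = 0.4889125.
m_P = (0.114625 + 0.168250 + 0.176750 + 0.523500) / 0.4889125 = 0.983125 / 0.4889125 ≈ 2.0108.

m_P = 2.0108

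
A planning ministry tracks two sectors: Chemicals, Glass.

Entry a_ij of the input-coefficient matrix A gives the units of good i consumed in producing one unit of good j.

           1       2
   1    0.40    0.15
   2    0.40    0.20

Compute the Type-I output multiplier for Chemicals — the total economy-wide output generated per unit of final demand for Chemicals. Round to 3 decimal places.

I − A =
  [   0.60    -0.15]
  [  -0.40     0.80]
det(I−A) = (0.60)(0.80) − (-0.15)(-0.40) = 0.4200
adj(I−A) = [[0.80, 0.15], [0.40, 0.60]]
(I − A)⁻¹ = adj(I−A) / det(I−A) ≈
  [   1.9048     0.3571]
  [   0.9524     1.4286]
The output multiplier for sector j is the column-j sum of the Leontief inverse (I − A)⁻¹ = adj(I−A) / det(I−A).
Column 1 of adj(I−A): (0.80, 0.40); det(I−A) = 0.4200.
m_1 = (0.80 + 0.40) / 0.4200 = 1.20 / 0.4200 ≈ 2.857.

m_1 = 2.857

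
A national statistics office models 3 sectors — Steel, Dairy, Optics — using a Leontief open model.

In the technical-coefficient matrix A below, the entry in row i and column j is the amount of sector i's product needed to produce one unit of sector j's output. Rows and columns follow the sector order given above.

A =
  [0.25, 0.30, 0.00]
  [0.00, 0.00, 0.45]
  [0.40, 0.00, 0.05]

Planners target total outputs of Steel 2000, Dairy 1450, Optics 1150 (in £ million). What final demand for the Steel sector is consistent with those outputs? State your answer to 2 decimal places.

I − A =
  [   0.75    -0.30     0.00]
  [   0.00     1.00    -0.45]
  [  -0.40     0.00     0.95]
d = (I − A) x:
  d_1 = (+0.75)·2000 + (-0.30)·1450 + (+0.00)·1150 = 1065.00
  d_2 = (+0.00)·2000 + (+1.00)·1450 + (-0.45)·1150 = 932.50
  d_3 = (-0.40)·2000 + (+0.00)·1450 + (+0.95)·1150 = 292.50

d_1 = 1065.00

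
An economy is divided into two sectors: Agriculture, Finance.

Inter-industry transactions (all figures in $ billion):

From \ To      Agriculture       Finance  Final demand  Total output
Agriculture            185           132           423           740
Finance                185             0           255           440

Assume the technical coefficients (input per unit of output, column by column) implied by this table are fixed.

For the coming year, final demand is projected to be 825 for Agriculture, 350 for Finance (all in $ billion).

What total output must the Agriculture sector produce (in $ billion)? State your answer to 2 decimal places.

Technical coefficients a_ij = z_ij / X_j:
  a_AA = 185/740 = 0.25, a_FA = 185/740 = 0.25
  a_AF = 132/440 = 0.30, a_FF = 0/440 = 0.00
I − A =
  [   0.75    -0.30]
  [  -0.25     1.00]
det(I−A) = (0.75)(1.00) − (-0.30)(-0.25) = 0.6750
adj(I−A) = [[1.00, 0.30], [0.25, 0.75]]
(I − A)⁻¹ = adj(I−A) / det(I−A) ≈
  [   1.4815     0.4444]
  [   0.3704     1.1111]
x = (I − A)⁻¹ d = adj(I−A)·d / det(I−A), with det(I−A) = 0.6750:
  x_A = (1.00·825 + 0.30·350) / 0.6750 = 930.00 / 0.6750 ≈ 1377.78
  x_F = (0.25·825 + 0.75·350) / 0.6750 = 468.75 / 0.6750 ≈ 694.44

x_A = 1377.78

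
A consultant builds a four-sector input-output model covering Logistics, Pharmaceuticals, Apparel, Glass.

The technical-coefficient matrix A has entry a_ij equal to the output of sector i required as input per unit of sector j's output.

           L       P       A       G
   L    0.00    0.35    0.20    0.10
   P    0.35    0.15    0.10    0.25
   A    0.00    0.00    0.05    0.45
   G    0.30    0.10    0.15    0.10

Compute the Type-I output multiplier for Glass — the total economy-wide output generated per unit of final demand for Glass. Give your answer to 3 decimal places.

m_G = 3.516

I − A =
  [   1.00    -0.35    -0.20    -0.10]
  [  -0.35     0.85    -0.10    -0.25]
  [   0.00     0.00     0.95    -0.45]
  [  -0.30    -0.10    -0.15     0.90]
Compute the cofactors C_ij = (−1)^(i+j)·(3×3 minor ij) of I−A; the adjugate is their transpose:
adj(I−A) = Cᵀ =
  [ 0.641125   0.294125   0.206375   0.256125]
  [ 0.360375   0.732000   0.207750   0.347250]
  [ 0.130500   0.092250   0.574500   0.327375]
  [ 0.275500   0.194750   0.187625   0.691125]
det(I−A) = Σ_j (I−A)_1j·C_1j = (1.00)(0.641125) + (-0.35)(0.360375) + (-0.20)(0.130500) + (-0.10)(0.275500) = 0.46134375
(I − A)⁻¹ = adj(I−A) / det(I−A) ≈
  [   1.3897     0.6375     0.4473     0.5552]
  [   0.7811     1.5867     0.4503     0.7527]
  [   0.2829     0.2000     1.2453     0.7096]
  [   0.5972     0.4221     0.4067     1.4981]
The output multiplier for sector j is the column-j sum of the Leontief inverse (I − A)⁻¹ = adj(I−A) / det(I−A).
Column G of adj(I−A): (0.256125, 0.347250, 0.327375, 0.691125); det(I−A) = 0.46134375.
m_G = (0.256125 + 0.347250 + 0.327375 + 0.691125) / 0.46134375 = 1.621875 / 0.46134375 ≈ 3.516.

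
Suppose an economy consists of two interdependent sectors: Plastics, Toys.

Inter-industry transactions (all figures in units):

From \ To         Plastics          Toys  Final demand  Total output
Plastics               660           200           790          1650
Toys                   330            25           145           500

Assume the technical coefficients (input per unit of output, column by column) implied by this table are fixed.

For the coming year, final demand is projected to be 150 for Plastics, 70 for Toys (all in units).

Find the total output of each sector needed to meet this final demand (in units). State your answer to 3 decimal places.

Technical coefficients a_ij = z_ij / X_j:
  a_11 = 660/1650 = 0.40, a_21 = 330/1650 = 0.20
  a_12 = 200/500 = 0.40, a_22 = 25/500 = 0.05
I − A =
  [   0.60    -0.40]
  [  -0.20     0.95]
det(I−A) = (0.60)(0.95) − (-0.40)(-0.20) = 0.4900
adj(I−A) = [[0.95, 0.40], [0.20, 0.60]]
(I − A)⁻¹ = adj(I−A) / det(I−A) ≈
  [   1.9388     0.8163]
  [   0.4082     1.2245]
x = (I − A)⁻¹ d = adj(I−A)·d / det(I−A), with det(I−A) = 0.4900:
  x_1 = (0.95·150 + 0.40·70) / 0.4900 = 170.50 / 0.4900 ≈ 347.959
  x_2 = (0.20·150 + 0.60·70) / 0.4900 = 72.00 / 0.4900 ≈ 146.939

x_1 = 347.959, x_2 = 146.939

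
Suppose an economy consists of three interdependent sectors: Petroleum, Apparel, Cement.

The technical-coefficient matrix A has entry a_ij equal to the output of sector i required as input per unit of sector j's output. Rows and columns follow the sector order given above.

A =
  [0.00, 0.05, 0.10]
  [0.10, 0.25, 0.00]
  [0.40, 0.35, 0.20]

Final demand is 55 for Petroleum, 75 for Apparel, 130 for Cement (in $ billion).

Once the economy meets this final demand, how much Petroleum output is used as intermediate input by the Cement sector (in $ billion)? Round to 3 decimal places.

z_13 = 25.427

I − A =
  [   1.00    -0.05    -0.10]
  [  -0.10     0.75     0.00]
  [  -0.40    -0.35     0.80]
Cofactors of I−A, C_ij = (−1)^(i+j)·(minor ij) (rows/columns in the sector order above):
  C_11 = (0.75)(0.80) − (0.00)(-0.35) = 0.6000
  C_12 = −[(-0.10)(0.80) − (0.00)(-0.40)] = 0.0800
  C_13 = (-0.10)(-0.35) − (0.75)(-0.40) = 0.3350
  C_21 = −[(-0.05)(0.80) − (-0.10)(-0.35)] = 0.0750
  C_22 = (1.00)(0.80) − (-0.10)(-0.40) = 0.7600
  C_23 = −[(1.00)(-0.35) − (-0.05)(-0.40)] = 0.3700
  C_31 = (-0.05)(0.00) − (-0.10)(0.75) = 0.0750
  C_32 = −[(1.00)(0.00) − (-0.10)(-0.10)] = 0.0100
  C_33 = (1.00)(0.75) − (-0.05)(-0.10) = 0.7450
det(I−A) = Σ_j (I−A)_1j·C_1j = (1.00)(0.6000) + (-0.05)(0.0800) + (-0.10)(0.3350) = 0.5625
adj(I−A) = Cᵀ =
  [ 0.6000   0.0750   0.0750]
  [ 0.0800   0.7600   0.0100]
  [ 0.3350   0.3700   0.7450]
(I − A)⁻¹ = adj(I−A) / det(I−A) ≈
  [   1.0667     0.1333     0.1333]
  [   0.1422     1.3511     0.0178]
  [   0.5956     0.6578     1.3244]
First solve x = (I − A)⁻¹ d = adj(I−A)·d / det(I−A); in particular x_3 = (0.3350·55 + 0.3700·75 + 0.7450·130) / 0.5625 = 143.025 / 0.5625 ≈ 254.26667.
Intermediate flow from 1 to 3: z_13 = a_13 · x_3 = 0.10 × 143.025 / 0.5625 = 14.3025 / 0.5625 ≈ 25.427.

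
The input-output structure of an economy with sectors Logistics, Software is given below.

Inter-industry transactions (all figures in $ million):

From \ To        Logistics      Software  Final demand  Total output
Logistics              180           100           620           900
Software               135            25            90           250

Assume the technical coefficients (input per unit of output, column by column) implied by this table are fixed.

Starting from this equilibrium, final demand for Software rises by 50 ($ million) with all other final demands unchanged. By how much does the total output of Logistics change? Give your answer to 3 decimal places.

Technical coefficients a_ij = z_ij / X_j:
  a_11 = 180/900 = 0.20, a_21 = 135/900 = 0.15
  a_12 = 100/250 = 0.40, a_22 = 25/250 = 0.10
I − A =
  [   0.80    -0.40]
  [  -0.15     0.90]
det(I−A) = (0.80)(0.90) − (-0.40)(-0.15) = 0.6600
adj(I−A) = [[0.90, 0.40], [0.15, 0.80]]
(I − A)⁻¹ = adj(I−A) / det(I−A) ≈
  [   1.3636     0.6061]
  [   0.2273     1.2121]
Δx = (I − A)⁻¹ Δd with Δd having +50 in the Software component and 0 elsewhere.
So Δx_1 = L_12 · (+50), where L_12 = adj(I−A)_12 / det(I−A) = 0.40 / 0.6600.
Δx_1 = 0.40 × (+50) / 0.6600 = 20.00 / 0.6600 ≈ 30.303.

Δx_1 = 30.303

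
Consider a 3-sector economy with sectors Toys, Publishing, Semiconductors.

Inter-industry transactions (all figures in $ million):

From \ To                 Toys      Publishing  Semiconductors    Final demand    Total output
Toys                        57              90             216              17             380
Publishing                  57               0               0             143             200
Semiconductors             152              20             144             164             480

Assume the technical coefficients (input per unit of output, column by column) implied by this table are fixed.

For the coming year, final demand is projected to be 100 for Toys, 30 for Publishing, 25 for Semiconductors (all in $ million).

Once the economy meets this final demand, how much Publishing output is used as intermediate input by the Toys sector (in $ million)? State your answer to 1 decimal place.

Technical coefficients a_ij = z_ij / X_j:
  a_TT = 57/380 = 0.15, a_PT = 57/380 = 0.15, a_ST = 152/380 = 0.40
  a_TP = 90/200 = 0.45, a_PP = 0/200 = 0.00, a_SP = 20/200 = 0.10
  a_TS = 216/480 = 0.45, a_PS = 0/480 = 0.00, a_SS = 144/480 = 0.30
I − A =
  [   0.85    -0.45    -0.45]
  [  -0.15     1.00     0.00]
  [  -0.40    -0.10     0.70]
Cofactors of I−A, C_ij = (−1)^(i+j)·(minor ij) (rows/columns in the sector order above):
  C_11 = (1.00)(0.70) − (0.00)(-0.10) = 0.7000
  C_12 = −[(-0.15)(0.70) − (0.00)(-0.40)] = 0.1050
  C_13 = (-0.15)(-0.10) − (1.00)(-0.40) = 0.4150
  C_21 = −[(-0.45)(0.70) − (-0.45)(-0.10)] = 0.3600
  C_22 = (0.85)(0.70) − (-0.45)(-0.40) = 0.4150
  C_23 = −[(0.85)(-0.10) − (-0.45)(-0.40)] = 0.2650
  C_31 = (-0.45)(0.00) − (-0.45)(1.00) = 0.4500
  C_32 = −[(0.85)(0.00) − (-0.45)(-0.15)] = 0.0675
  C_33 = (0.85)(1.00) − (-0.45)(-0.15) = 0.7825
det(I−A) = Σ_j (I−A)_1j·C_1j = (0.85)(0.7000) + (-0.45)(0.1050) + (-0.45)(0.4150) = 0.3610
adj(I−A) = Cᵀ =
  [ 0.7000   0.3600   0.4500]
  [ 0.1050   0.4150   0.0675]
  [ 0.4150   0.2650   0.7825]
(I − A)⁻¹ = adj(I−A) / det(I−A) ≈
  [   1.9391     0.9972     1.2465]
  [   0.2909     1.1496     0.1870]
  [   1.1496     0.7341     2.1676]
First solve x = (I − A)⁻¹ d = adj(I−A)·d / det(I−A); in particular x_T = (0.7000·100 + 0.3600·30 + 0.4500·25) / 0.3610 = 92.05 / 0.3610 ≈ 254.986.
Intermediate flow from P to T: z_PT = a_PT · x_T = 0.15 × 92.05 / 0.3610 = 13.8075 / 0.3610 ≈ 38.2.

z_PT = 38.2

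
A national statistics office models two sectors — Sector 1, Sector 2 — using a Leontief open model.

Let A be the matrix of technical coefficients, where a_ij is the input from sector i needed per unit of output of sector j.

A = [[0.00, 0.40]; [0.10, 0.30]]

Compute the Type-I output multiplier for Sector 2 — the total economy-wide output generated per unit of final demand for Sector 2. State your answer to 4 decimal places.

m_2 = 2.1212

I − A =
  [   1.00    -0.40]
  [  -0.10     0.70]
det(I−A) = (1.00)(0.70) − (-0.40)(-0.10) = 0.6600
adj(I−A) = [[0.70, 0.40], [0.10, 1.00]]
(I − A)⁻¹ = adj(I−A) / det(I−A) ≈
  [   1.06061     0.60606]
  [   0.15152     1.51515]
The output multiplier for sector j is the column-j sum of the Leontief inverse (I − A)⁻¹ = adj(I−A) / det(I−A).
Column 2 of adj(I−A): (0.40, 1.00); det(I−A) = 0.6600.
m_2 = (0.40 + 1.00) / 0.6600 = 1.40 / 0.6600 ≈ 2.1212.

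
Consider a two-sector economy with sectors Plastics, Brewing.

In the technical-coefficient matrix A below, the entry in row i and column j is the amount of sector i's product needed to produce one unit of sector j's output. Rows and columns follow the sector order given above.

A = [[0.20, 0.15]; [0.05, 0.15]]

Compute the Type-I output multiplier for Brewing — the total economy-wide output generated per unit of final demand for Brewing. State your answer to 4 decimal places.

m_B = 1.4126

I − A =
  [   0.80    -0.15]
  [  -0.05     0.85]
det(I−A) = (0.80)(0.85) − (-0.15)(-0.05) = 0.6725
adj(I−A) = [[0.85, 0.15], [0.05, 0.80]]
(I − A)⁻¹ = adj(I−A) / det(I−A) ≈
  [   1.26394     0.22305]
  [   0.07435     1.18959]
The output multiplier for sector j is the column-j sum of the Leontief inverse (I − A)⁻¹ = adj(I−A) / det(I−A).
Column B of adj(I−A): (0.15, 0.80); det(I−A) = 0.6725.
m_B = (0.15 + 0.80) / 0.6725 = 0.95 / 0.6725 ≈ 1.4126.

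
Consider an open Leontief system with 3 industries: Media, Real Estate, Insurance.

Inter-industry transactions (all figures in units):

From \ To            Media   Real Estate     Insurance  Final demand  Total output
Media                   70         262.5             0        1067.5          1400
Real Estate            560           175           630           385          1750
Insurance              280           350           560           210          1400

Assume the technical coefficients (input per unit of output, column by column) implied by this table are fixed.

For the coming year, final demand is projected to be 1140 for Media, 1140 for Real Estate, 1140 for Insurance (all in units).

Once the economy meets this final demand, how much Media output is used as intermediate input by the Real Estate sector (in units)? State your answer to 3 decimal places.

z_MR = 600.536

Technical coefficients a_ij = z_ij / X_j:
  a_MM = 70/1400 = 0.05, a_RM = 560/1400 = 0.40, a_IM = 280/1400 = 0.20
  a_MR = 262.5/1750 = 0.15, a_RR = 175/1750 = 0.10, a_IR = 350/1750 = 0.20
  a_MI = 0/1400 = 0.00, a_RI = 630/1400 = 0.45, a_II = 560/1400 = 0.40
I − A =
  [   0.95    -0.15     0.00]
  [  -0.40     0.90    -0.45]
  [  -0.20    -0.20     0.60]
Cofactors of I−A, C_ij = (−1)^(i+j)·(minor ij) (rows/columns in the sector order above):
  C_11 = (0.90)(0.60) − (-0.45)(-0.20) = 0.4500
  C_12 = −[(-0.40)(0.60) − (-0.45)(-0.20)] = 0.3300
  C_13 = (-0.40)(-0.20) − (0.90)(-0.20) = 0.2600
  C_21 = −[(-0.15)(0.60) − (0.00)(-0.20)] = 0.0900
  C_22 = (0.95)(0.60) − (0.00)(-0.20) = 0.5700
  C_23 = −[(0.95)(-0.20) − (-0.15)(-0.20)] = 0.2200
  C_31 = (-0.15)(-0.45) − (0.00)(0.90) = 0.0675
  C_32 = −[(0.95)(-0.45) − (0.00)(-0.40)] = 0.4275
  C_33 = (0.95)(0.90) − (-0.15)(-0.40) = 0.7950
det(I−A) = Σ_j (I−A)_1j·C_1j = (0.95)(0.4500) + (-0.15)(0.3300) + (0.00)(0.2600) = 0.3780
adj(I−A) = Cᵀ =
  [ 0.4500   0.0900   0.0675]
  [ 0.3300   0.5700   0.4275]
  [ 0.2600   0.2200   0.7950]
(I − A)⁻¹ = adj(I−A) / det(I−A) ≈
  [   1.1905     0.2381     0.1786]
  [   0.8730     1.5079     1.1310]
  [   0.6878     0.5820     2.1032]
First solve x = (I − A)⁻¹ d = adj(I−A)·d / det(I−A); in particular x_R = (0.3300·1140 + 0.5700·1140 + 0.4275·1140) / 0.3780 = 1513.35 / 0.3780 ≈ 4003.57143.
Intermediate flow from M to R: z_MR = a_MR · x_R = 0.15 × 1513.35 / 0.3780 = 227.0025 / 0.3780 ≈ 600.536.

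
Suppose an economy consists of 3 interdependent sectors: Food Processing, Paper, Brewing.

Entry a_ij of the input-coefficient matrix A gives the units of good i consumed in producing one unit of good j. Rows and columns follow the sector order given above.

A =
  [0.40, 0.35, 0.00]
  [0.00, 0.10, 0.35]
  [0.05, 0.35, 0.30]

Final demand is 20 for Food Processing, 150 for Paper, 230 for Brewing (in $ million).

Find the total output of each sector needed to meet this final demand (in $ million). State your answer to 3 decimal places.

I − A =
  [   0.60    -0.35     0.00]
  [   0.00     0.90    -0.35]
  [  -0.05    -0.35     0.70]
Cofactors of I−A, C_ij = (−1)^(i+j)·(minor ij) (rows/columns in the sector order above):
  C_11 = (0.90)(0.70) − (-0.35)(-0.35) = 0.5075
  C_12 = −[(0.00)(0.70) − (-0.35)(-0.05)] = 0.0175
  C_13 = (0.00)(-0.35) − (0.90)(-0.05) = 0.0450
  C_21 = −[(-0.35)(0.70) − (0.00)(-0.35)] = 0.2450
  C_22 = (0.60)(0.70) − (0.00)(-0.05) = 0.4200
  C_23 = −[(0.60)(-0.35) − (-0.35)(-0.05)] = 0.2275
  C_31 = (-0.35)(-0.35) − (0.00)(0.90) = 0.1225
  C_32 = −[(0.60)(-0.35) − (0.00)(0.00)] = 0.2100
  C_33 = (0.60)(0.90) − (-0.35)(0.00) = 0.5400
det(I−A) = Σ_j (I−A)_1j·C_1j = (0.60)(0.5075) + (-0.35)(0.0175) + (0.00)(0.0450) = 0.298375
adj(I−A) = Cᵀ =
  [ 0.5075   0.2450   0.1225]
  [ 0.0175   0.4200   0.2100]
  [ 0.0450   0.2275   0.5400]
(I − A)⁻¹ = adj(I−A) / det(I−A) ≈
  [   1.7009     0.8211     0.4106]
  [   0.0587     1.4076     0.7038]
  [   0.1508     0.7625     1.8098]
x = (I − A)⁻¹ d = adj(I−A)·d / det(I−A), with det(I−A) = 0.298375:
  x_F = (0.5075·20 + 0.2450·150 + 0.1225·230) / 0.298375 = 75.075 / 0.298375 ≈ 251.613
  x_P = (0.0175·20 + 0.4200·150 + 0.2100·230) / 0.298375 = 111.65 / 0.298375 ≈ 374.194
  x_B = (0.0450·20 + 0.2275·150 + 0.5400·230) / 0.298375 = 159.225 / 0.298375 ≈ 533.641

x_F = 251.613, x_P = 374.194, x_B = 533.641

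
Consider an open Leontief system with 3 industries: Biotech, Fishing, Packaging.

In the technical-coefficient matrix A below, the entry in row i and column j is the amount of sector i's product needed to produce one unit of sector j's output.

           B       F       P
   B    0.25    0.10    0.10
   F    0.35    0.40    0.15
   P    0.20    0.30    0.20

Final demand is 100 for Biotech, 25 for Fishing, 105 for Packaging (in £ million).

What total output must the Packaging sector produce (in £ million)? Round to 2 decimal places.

x_P = 264.71

I − A =
  [   0.75    -0.10    -0.10]
  [  -0.35     0.60    -0.15]
  [  -0.20    -0.30     0.80]
Cofactors of I−A, C_ij = (−1)^(i+j)·(minor ij) (rows/columns in the sector order above):
  C_11 = (0.60)(0.80) − (-0.15)(-0.30) = 0.4350
  C_12 = −[(-0.35)(0.80) − (-0.15)(-0.20)] = 0.3100
  C_13 = (-0.35)(-0.30) − (0.60)(-0.20) = 0.2250
  C_21 = −[(-0.10)(0.80) − (-0.10)(-0.30)] = 0.1100
  C_22 = (0.75)(0.80) − (-0.10)(-0.20) = 0.5800
  C_23 = −[(0.75)(-0.30) − (-0.10)(-0.20)] = 0.2450
  C_31 = (-0.10)(-0.15) − (-0.10)(0.60) = 0.0750
  C_32 = −[(0.75)(-0.15) − (-0.10)(-0.35)] = 0.1475
  C_33 = (0.75)(0.60) − (-0.10)(-0.35) = 0.4150
det(I−A) = Σ_j (I−A)_1j·C_1j = (0.75)(0.4350) + (-0.10)(0.3100) + (-0.10)(0.2250) = 0.27275
adj(I−A) = Cᵀ =
  [ 0.4350   0.1100   0.0750]
  [ 0.3100   0.5800   0.1475]
  [ 0.2250   0.2450   0.4150]
(I − A)⁻¹ = adj(I−A) / det(I−A) ≈
  [   1.5949     0.4033     0.2750]
  [   1.1366     2.1265     0.5408]
  [   0.8249     0.8983     1.5215]
x = (I − A)⁻¹ d = adj(I−A)·d / det(I−A), with det(I−A) = 0.27275:
  x_B = (0.4350·100 + 0.1100·25 + 0.0750·105) / 0.27275 = 54.125 / 0.27275 ≈ 198.44
  x_F = (0.3100·100 + 0.5800·25 + 0.1475·105) / 0.27275 = 60.9875 / 0.27275 ≈ 223.60
  x_P = (0.2250·100 + 0.2450·25 + 0.4150·105) / 0.27275 = 72.20 / 0.27275 ≈ 264.71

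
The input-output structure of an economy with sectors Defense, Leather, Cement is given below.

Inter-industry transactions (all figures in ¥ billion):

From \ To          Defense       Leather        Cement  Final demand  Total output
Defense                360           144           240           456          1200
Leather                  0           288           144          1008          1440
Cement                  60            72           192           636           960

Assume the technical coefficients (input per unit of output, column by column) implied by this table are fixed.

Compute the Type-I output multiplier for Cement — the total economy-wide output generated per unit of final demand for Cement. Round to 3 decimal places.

m_3 = 2.037

Technical coefficients a_ij = z_ij / X_j:
  a_11 = 360/1200 = 0.30, a_21 = 0/1200 = 0.00, a_31 = 60/1200 = 0.05
  a_12 = 144/1440 = 0.10, a_22 = 288/1440 = 0.20, a_32 = 72/1440 = 0.05
  a_13 = 240/960 = 0.25, a_23 = 144/960 = 0.15, a_33 = 192/960 = 0.20
I − A =
  [   0.70    -0.10    -0.25]
  [   0.00     0.80    -0.15]
  [  -0.05    -0.05     0.80]
Cofactors of I−A, C_ij = (−1)^(i+j)·(minor ij) (rows/columns in the sector order above):
  C_11 = (0.80)(0.80) − (-0.15)(-0.05) = 0.6325
  C_12 = −[(0.00)(0.80) − (-0.15)(-0.05)] = 0.0075
  C_13 = (0.00)(-0.05) − (0.80)(-0.05) = 0.0400
  C_21 = −[(-0.10)(0.80) − (-0.25)(-0.05)] = 0.0925
  C_22 = (0.70)(0.80) − (-0.25)(-0.05) = 0.5475
  C_23 = −[(0.70)(-0.05) − (-0.10)(-0.05)] = 0.0400
  C_31 = (-0.10)(-0.15) − (-0.25)(0.80) = 0.2150
  C_32 = −[(0.70)(-0.15) − (-0.25)(0.00)] = 0.1050
  C_33 = (0.70)(0.80) − (-0.10)(0.00) = 0.5600
det(I−A) = Σ_j (I−A)_1j·C_1j = (0.70)(0.6325) + (-0.10)(0.0075) + (-0.25)(0.0400) = 0.4320
adj(I−A) = Cᵀ =
  [ 0.6325   0.0925   0.2150]
  [ 0.0075   0.5475   0.1050]
  [ 0.0400   0.0400   0.5600]
(I − A)⁻¹ = adj(I−A) / det(I−A) ≈
  [   1.4641     0.2141     0.4977]
  [   0.0174     1.2674     0.2431]
  [   0.0926     0.0926     1.2963]
The output multiplier for sector j is the column-j sum of the Leontief inverse (I − A)⁻¹ = adj(I−A) / det(I−A).
Column 3 of adj(I−A): (0.2150, 0.1050, 0.5600); det(I−A) = 0.4320.
m_3 = (0.2150 + 0.1050 + 0.5600) / 0.4320 = 0.88 / 0.4320 ≈ 2.037.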